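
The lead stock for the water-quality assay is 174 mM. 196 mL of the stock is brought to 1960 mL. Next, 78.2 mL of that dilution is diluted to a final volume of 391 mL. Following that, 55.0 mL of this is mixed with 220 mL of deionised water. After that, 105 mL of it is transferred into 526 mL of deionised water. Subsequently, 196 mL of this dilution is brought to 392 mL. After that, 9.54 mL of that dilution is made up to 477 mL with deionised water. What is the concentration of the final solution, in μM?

1.16 μM

Overall dilution factor = 10 × 5 × 5 × 6.010 × 2 × 50 = 1.50 × 10⁵.
174 mM / 1.50 × 10⁵ = 1.16 × 10⁻³ mM = 1.16 μM.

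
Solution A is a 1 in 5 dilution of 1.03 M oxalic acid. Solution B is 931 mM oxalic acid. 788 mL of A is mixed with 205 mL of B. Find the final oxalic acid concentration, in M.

0.356 M

C_A = 1.03 M / 5 = 0.206 M.
C_B = 931 mM = 0.931 M.
C_mix = (C_A·V_A + C_B·V_B)/(V_A + V_B) = (0.206×788 + 0.931×205) / 993.0 = 0.356 M.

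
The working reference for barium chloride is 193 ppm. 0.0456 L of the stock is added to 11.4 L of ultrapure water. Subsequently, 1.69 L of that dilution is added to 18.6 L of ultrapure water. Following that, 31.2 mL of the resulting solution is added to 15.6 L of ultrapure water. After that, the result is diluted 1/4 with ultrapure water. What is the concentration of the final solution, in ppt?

Overall dilution factor = 251 × 12.01 × 501 × 4 = 6.04 × 10⁶.
193 ppm / 6.04 × 10⁶ = 3.20 × 10⁻⁵ ppm = 32.0 ppt.

32.0 ppt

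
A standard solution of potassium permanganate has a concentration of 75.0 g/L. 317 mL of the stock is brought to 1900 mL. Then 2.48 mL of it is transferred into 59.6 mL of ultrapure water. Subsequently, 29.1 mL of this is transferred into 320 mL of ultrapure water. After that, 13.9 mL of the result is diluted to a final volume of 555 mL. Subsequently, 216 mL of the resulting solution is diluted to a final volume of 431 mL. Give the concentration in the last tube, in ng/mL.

523 ng/mL

Overall dilution factor = 5.994 × 25.03 × 12.00 × 39.93 × 1.995 = 1.43 × 10⁵.
75.0 g/L / 1.43 × 10⁵ = 5.23 × 10⁻⁴ g/L = 523 ng/mL.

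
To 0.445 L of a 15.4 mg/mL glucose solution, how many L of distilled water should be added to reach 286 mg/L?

286 mg/L = 0.286 mg/mL.
V₂ = C₁V₁/C₂ = 15.4 × 0.445 / 0.286 = 24.0 L.
Diluent to add = V₂ − V₁ = 24.0 − 0.445 = 23.5 L.

23.5 L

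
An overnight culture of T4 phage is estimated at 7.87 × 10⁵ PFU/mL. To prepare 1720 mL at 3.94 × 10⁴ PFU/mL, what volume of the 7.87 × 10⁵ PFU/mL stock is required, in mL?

86.1 mL

V₁ = C₂V₂/C₁ = 3.94 × 10⁴ × 1720 / 7.87 × 10⁵ = 86.1 mL.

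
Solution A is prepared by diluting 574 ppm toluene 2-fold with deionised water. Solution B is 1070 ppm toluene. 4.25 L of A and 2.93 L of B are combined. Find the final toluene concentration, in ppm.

607 ppm

C_A = 574 ppm / 2 = 287 ppm.
C_mix = (C_A·V_A + C_B·V_B)/(V_A + V_B) = (287×4.25 + 1070×2.93) / 7.180 = 607 ppm.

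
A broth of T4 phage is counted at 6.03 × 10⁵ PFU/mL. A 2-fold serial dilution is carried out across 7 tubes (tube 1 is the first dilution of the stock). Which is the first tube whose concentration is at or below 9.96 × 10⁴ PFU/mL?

Tube n has concentration 6.03 × 10⁵ PFU/mL / 2ⁿ.
Need 2ⁿ ≥ 6.03 × 10⁵ PFU/mL / 9.96 × 10⁴ PFU/mL = 6.05, so n ≥ 2.60.
First such tube: n = 3.

tube 3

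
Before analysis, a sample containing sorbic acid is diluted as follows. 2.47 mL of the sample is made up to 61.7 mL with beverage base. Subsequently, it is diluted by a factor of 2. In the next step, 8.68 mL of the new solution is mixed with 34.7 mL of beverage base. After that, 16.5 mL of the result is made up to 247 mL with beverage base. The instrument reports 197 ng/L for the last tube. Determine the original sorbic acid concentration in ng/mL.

Overall dilution factor = 24.98 × 2 × 4.998 × 14.97 = 3738.
Original = 197 ng/L × 3738 = 7.36 × 10⁵ ng/L = 736 ng/mL.

736 ng/mL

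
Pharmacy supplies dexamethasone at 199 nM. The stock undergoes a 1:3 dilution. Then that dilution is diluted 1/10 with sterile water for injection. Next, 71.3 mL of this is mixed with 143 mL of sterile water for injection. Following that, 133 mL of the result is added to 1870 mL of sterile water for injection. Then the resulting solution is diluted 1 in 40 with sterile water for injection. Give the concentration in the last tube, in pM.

3.66 pM

Overall dilution factor = 3 × 10 × 3.006 × 15.06 × 40 = 5.43 × 10⁴.
199 nM / 5.43 × 10⁴ = 3.66 × 10⁻³ nM = 3.66 pM.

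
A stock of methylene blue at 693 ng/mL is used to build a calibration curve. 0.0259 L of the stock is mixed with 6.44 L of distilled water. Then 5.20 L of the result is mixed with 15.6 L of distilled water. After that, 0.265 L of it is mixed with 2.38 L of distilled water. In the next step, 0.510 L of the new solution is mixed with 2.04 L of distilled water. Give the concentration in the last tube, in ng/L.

Overall dilution factor = 249.6 × 4 × 9.981 × 5 = 4.98 × 10⁴.
693 ng/mL / 4.98 × 10⁴ = 0.0139 ng/mL = 13.9 ng/L.

13.9 ng/L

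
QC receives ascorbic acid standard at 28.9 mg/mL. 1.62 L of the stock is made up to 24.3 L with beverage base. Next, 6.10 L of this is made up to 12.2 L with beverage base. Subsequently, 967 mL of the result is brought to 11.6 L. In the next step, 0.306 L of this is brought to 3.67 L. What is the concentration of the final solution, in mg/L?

6.70 mg/L

Overall dilution factor = 15 × 2 × 12.00 × 11.99 = 4316.
28.9 mg/mL / 4316 = 6.70 × 10⁻³ mg/mL = 6.70 mg/L.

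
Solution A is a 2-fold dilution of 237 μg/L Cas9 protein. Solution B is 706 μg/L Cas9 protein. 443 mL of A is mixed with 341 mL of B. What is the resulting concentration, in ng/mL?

374 ng/mL

C_A = 237 μg/L / 2 = 118 μg/L.
C_mix = (C_A·V_A + C_B·V_B)/(V_A + V_B) = (118×443 + 706×341) / 784.0 = 374 μg/L = 374 ng/mL.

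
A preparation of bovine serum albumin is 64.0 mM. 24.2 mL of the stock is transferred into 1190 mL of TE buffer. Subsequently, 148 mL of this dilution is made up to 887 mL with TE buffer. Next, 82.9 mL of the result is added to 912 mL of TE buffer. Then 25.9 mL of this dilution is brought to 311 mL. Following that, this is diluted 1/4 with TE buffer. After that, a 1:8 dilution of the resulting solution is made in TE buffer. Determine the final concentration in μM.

0.0462 μM

Overall dilution factor = 50.17 × 5.993 × 12.00 × 12.01 × 4 × 8 = 1.39 × 10⁶.
64.0 mM / 1.39 × 10⁶ = 4.62 × 10⁻⁵ mM = 0.0462 μM.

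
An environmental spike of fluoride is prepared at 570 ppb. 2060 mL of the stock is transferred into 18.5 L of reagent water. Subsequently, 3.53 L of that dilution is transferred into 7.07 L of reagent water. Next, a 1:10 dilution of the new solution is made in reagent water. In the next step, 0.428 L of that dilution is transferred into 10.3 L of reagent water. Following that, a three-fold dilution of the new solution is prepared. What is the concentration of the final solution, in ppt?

Overall dilution factor = 9.981 × 3.003 × 10 × 25.07 × 3 = 2.25 × 10⁴.
570 ppb / 2.25 × 10⁴ = 0.0253 ppb = 25.3 ppt.

25.3 ppt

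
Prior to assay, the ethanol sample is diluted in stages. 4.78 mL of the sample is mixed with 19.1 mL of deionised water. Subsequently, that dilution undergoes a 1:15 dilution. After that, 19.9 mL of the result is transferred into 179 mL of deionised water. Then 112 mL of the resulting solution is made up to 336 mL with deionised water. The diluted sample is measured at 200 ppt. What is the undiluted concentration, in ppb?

449 ppb

Overall dilution factor = 4.996 × 15 × 9.995 × 3 = 2247.
Original = 200 ppt × 2247 = 4.49 × 10⁵ ppt = 449 ppb.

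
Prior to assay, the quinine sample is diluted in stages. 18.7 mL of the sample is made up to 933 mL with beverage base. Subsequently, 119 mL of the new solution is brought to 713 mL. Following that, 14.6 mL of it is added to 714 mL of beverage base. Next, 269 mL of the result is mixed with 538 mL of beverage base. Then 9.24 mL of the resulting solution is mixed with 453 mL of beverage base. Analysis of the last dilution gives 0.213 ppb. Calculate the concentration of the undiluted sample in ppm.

477 ppm

Overall dilution factor = 49.89 × 5.992 × 49.90 × 3 × 50.03 = 2.24 × 10⁶.
Original = 0.213 ppb × 2.24 × 10⁶ = 4.77 × 10⁵ ppb = 477 ppm.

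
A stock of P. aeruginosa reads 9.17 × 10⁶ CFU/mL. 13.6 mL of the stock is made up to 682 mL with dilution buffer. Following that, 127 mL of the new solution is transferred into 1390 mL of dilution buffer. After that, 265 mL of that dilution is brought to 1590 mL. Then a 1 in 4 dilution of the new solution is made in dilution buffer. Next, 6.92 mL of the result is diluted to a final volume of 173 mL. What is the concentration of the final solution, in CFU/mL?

25.5 CFU/mL

Overall dilution factor = 50.15 × 11.94 × 6 × 4 × 25 = 3.59 × 10⁵.
9.17 × 10⁶ CFU/mL / 3.59 × 10⁵ = 25.5 CFU/mL.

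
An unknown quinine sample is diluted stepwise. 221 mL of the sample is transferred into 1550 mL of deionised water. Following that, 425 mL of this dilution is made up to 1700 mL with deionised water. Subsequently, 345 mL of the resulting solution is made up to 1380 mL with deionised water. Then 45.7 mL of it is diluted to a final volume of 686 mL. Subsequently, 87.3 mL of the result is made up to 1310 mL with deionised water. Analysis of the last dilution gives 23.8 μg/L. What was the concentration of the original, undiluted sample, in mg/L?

687 mg/L

Overall dilution factor = 8.014 × 4 × 4 × 15.01 × 15.01 = 2.89 × 10⁴.
Original = 23.8 μg/L × 2.89 × 10⁴ = 6.87 × 10⁵ μg/L = 687 mg/L.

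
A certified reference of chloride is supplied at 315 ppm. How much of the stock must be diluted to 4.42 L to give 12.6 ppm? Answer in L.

0.177 L

V₁ = C₂V₂/C₁ = 12.6 × 4.42 / 315 = 0.177 L.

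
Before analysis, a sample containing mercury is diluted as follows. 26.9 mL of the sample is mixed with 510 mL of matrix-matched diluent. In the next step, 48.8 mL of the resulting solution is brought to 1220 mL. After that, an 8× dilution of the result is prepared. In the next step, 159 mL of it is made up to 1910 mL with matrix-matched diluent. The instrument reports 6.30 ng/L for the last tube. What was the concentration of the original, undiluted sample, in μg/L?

Overall dilution factor = 19.96 × 25 × 8 × 12.01 = 4.80 × 10⁴.
Original = 6.30 ng/L × 4.80 × 10⁴ = 3.02 × 10⁵ ng/L = 302 μg/L.

302 μg/L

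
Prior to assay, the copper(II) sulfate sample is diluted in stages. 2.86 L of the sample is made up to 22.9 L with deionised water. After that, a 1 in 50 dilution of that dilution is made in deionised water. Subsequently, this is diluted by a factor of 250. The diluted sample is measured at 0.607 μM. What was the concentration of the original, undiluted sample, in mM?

Overall dilution factor = 8.007 × 50 × 250 = 1.00 × 10⁵.
Original = 0.607 μM × 1.00 × 10⁵ = 6.08 × 10⁴ μM = 60.8 mM.

60.8 mM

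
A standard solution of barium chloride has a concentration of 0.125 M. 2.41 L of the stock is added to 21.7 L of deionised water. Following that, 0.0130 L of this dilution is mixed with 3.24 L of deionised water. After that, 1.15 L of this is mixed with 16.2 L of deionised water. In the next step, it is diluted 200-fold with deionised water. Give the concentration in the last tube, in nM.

Overall dilution factor = 10.00 × 250.2 × 15.09 × 200 = 7.55 × 10⁶.
0.125 M / 7.55 × 10⁶ = 1.65 × 10⁻⁸ M = 16.5 nM.

16.5 nM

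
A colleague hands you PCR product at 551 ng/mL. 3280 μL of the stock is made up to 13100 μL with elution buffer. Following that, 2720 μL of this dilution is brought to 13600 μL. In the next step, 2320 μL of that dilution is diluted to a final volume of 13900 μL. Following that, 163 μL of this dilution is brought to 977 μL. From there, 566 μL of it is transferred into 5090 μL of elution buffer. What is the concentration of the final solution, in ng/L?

76.9 ng/L

Overall dilution factor = 3.994 × 5 × 5.991 × 5.994 × 9.993 = 7166.
551 ng/mL / 7166 = 0.0769 ng/mL = 76.9 ng/L.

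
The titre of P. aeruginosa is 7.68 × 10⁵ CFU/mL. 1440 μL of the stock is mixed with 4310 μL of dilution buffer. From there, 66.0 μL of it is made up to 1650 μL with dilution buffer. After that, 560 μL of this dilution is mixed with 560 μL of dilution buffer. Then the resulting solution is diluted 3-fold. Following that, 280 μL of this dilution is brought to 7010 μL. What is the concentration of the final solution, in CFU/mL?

51.2 CFU/mL

Overall dilution factor = 3.993 × 25 × 2 × 3 × 25.04 = 1.50 × 10⁴.
7.68 × 10⁵ CFU/mL / 1.50 × 10⁴ = 51.2 CFU/mL.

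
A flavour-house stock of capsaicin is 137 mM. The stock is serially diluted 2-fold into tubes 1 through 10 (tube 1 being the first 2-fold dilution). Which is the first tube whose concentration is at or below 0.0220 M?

Tube n has concentration 137 mM / 2ⁿ.
Need 2ⁿ ≥ 137 mM / 0.0220 M = 6.23, so n ≥ 2.64.
First such tube: n = 3.

tube 3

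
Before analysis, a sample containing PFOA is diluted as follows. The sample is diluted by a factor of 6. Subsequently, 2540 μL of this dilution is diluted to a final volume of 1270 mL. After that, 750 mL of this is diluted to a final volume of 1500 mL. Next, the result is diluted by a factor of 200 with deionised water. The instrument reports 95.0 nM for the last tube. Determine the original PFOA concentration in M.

Overall dilution factor = 6 × 500 × 2 × 200 = 1.20 × 10⁶.
Original = 95.0 nM × 1.20 × 10⁶ = 1.14 × 10⁸ nM = 0.114 M.

0.114 M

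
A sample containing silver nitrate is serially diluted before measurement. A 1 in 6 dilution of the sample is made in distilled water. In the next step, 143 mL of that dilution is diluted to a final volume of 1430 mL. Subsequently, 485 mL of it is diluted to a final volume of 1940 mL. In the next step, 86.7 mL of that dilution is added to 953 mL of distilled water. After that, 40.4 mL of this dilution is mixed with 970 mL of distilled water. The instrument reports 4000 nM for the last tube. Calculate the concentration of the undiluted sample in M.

0.288 M

Overall dilution factor = 6 × 10 × 4 × 11.99 × 25.01 = 7.20 × 10⁴.
Original = 4000 nM × 7.20 × 10⁴ = 2.88 × 10⁸ nM = 0.288 M.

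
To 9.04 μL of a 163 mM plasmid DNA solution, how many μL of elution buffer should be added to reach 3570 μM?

3570 μM = 3.57 mM.
V₂ = C₁V₁/C₂ = 163 × 9.04 / 3.57 = 413 μL.
Diluent to add = V₂ − V₁ = 413 − 9.04 = 404 μL.

404 μL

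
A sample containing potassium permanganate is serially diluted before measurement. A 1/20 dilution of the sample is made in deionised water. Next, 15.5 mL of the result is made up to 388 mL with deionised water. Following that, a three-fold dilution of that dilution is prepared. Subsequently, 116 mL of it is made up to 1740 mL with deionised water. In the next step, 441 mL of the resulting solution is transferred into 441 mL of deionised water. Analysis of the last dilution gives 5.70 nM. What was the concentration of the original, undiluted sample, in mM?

Overall dilution factor = 20 × 25.03 × 3 × 15 × 2 = 4.51 × 10⁴.
Original = 5.70 nM × 4.51 × 10⁴ = 2.57 × 10⁵ nM = 0.257 mM.

0.257 mM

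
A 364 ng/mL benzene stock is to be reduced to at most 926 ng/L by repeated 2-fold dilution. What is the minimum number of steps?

9

Need 2ⁿ ≥ 393, so n ≥ log(393)/log(2) = 8.62.
Minimum whole steps: n = 9.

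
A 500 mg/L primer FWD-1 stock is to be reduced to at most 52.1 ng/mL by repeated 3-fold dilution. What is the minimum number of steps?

9

Need 3ⁿ ≥ 9597, so n ≥ log(9597)/log(3) = 8.35.
Minimum whole steps: n = 9.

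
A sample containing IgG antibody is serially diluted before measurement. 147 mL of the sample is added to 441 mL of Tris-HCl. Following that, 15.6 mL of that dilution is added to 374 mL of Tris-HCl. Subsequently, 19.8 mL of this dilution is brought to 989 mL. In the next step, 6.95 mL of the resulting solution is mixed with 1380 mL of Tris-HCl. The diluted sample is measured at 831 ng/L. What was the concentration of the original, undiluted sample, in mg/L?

827 mg/L

Overall dilution factor = 4 × 24.97 × 49.95 × 199.6 = 9.96 × 10⁵.
Original = 831 ng/L × 9.96 × 10⁵ = 8.27 × 10⁸ ng/L = 827 mg/L.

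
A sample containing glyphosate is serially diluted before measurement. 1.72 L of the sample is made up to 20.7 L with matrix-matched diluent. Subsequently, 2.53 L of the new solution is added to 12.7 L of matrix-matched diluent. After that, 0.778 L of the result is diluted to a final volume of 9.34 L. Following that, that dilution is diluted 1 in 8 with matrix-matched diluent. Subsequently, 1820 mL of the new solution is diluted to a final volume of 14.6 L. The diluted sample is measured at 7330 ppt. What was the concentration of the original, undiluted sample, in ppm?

Overall dilution factor = 12.03 × 6.020 × 12.01 × 8 × 8.022 = 5.58 × 10⁴.
Original = 7330 ppt × 5.58 × 10⁴ = 4.09 × 10⁸ ppt = 409 ppm.

409 ppm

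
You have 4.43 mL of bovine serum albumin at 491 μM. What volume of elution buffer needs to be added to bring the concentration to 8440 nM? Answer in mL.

253 mL

8440 nM = 8.44 μM.
V₂ = C₁V₁/C₂ = 491 × 4.43 / 8.44 = 258 mL.
Diluent to add = V₂ − V₁ = 258 − 4.43 = 253 mL.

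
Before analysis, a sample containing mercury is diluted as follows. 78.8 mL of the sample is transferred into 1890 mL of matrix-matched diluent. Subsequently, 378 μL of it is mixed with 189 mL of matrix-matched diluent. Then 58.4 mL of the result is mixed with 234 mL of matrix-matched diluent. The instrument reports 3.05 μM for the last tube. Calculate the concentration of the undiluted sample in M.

0.191 M

Overall dilution factor = 24.98 × 501 × 5.007 = 6.27 × 10⁴.
Original = 3.05 μM × 6.27 × 10⁴ = 1.91 × 10⁵ μM = 0.191 M.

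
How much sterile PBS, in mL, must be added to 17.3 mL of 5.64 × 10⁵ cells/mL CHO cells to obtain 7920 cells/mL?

V₂ = C₁V₁/C₂ = 5.64 × 10⁵ × 17.3 / 7920 = 1232 mL.
Diluent to add = V₂ − V₁ = 1232 − 17.3 = 1210 mL.

1210 mL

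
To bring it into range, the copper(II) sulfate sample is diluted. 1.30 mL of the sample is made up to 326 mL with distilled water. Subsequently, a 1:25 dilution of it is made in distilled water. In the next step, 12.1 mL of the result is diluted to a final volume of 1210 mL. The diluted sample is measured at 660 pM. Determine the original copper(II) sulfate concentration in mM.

Overall dilution factor = 250.8 × 25 × 100 = 6.27 × 10⁵.
Original = 660 pM × 6.27 × 10⁵ = 4.14 × 10⁸ pM = 0.414 mM.

0.414 mM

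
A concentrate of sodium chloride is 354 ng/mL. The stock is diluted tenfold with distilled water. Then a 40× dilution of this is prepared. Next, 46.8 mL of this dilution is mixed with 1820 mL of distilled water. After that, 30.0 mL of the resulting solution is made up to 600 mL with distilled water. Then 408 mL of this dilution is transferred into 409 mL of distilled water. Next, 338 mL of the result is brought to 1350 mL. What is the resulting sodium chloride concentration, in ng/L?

0.139 ng/L

Overall dilution factor = 10 × 40 × 39.89 × 20 × 2.002 × 3.994 = 2.55 × 10⁶.
354 ng/mL / 2.55 × 10⁶ = 1.39 × 10⁻⁴ ng/mL = 0.139 ng/L.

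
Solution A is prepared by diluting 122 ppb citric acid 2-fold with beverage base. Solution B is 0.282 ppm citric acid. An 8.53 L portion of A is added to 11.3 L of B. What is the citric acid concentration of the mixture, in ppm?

C_A = 122 ppb / 2 = 61.0 ppb.
C_B = 0.282 ppm = 282 ppb.
C_mix = (C_A·V_A + C_B·V_B)/(V_A + V_B) = (61.0×8.53 + 282×11.3) / 19.83 = 187 ppb = 0.187 ppm.

0.187 ppm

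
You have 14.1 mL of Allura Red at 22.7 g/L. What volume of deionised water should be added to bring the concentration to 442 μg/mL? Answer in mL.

710 mL

442 μg/mL = 0.442 g/L.
V₂ = C₁V₁/C₂ = 22.7 × 14.1 / 0.442 = 724 mL.
Diluent to add = V₂ − V₁ = 724 − 14.1 = 710 mL.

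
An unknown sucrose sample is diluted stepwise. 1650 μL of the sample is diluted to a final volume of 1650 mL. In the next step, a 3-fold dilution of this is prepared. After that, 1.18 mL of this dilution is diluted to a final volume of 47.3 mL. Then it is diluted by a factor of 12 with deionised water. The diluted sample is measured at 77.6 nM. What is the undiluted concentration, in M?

Overall dilution factor = 1000 × 3 × 40.08 × 12 = 1.44 × 10⁶.
Original = 77.6 nM × 1.44 × 10⁶ = 1.12 × 10⁸ nM = 0.112 M.

0.112 M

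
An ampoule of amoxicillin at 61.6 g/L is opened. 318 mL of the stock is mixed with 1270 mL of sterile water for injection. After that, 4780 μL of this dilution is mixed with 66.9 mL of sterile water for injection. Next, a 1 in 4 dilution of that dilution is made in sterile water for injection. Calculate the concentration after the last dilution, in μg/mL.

206 μg/mL

Overall dilution factor = 4.994 × 15.00 × 4 = 300.
61.6 g/L / 300 = 0.206 g/L = 206 μg/mL.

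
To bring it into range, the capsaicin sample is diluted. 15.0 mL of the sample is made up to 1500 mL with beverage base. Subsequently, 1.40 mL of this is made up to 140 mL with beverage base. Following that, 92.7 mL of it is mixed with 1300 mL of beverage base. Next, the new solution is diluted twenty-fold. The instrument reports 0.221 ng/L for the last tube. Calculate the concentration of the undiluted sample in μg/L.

Overall dilution factor = 100 × 100 × 15.02 × 20 = 3.00 × 10⁶.
Original = 0.221 ng/L × 3.00 × 10⁶ = 6.64 × 10⁵ ng/L = 664 μg/L.

664 μg/L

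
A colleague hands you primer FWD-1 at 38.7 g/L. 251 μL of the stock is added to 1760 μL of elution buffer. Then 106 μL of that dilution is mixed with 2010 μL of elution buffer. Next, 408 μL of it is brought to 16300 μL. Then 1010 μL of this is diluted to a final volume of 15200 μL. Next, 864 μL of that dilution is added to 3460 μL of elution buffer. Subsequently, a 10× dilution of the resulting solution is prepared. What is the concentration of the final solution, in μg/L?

8.04 μg/L

Overall dilution factor = 8.012 × 19.96 × 39.95 × 15.05 × 5.005 × 10 = 4.81 × 10⁶.
38.7 g/L / 4.81 × 10⁶ = 8.04 × 10⁻⁶ g/L = 8.04 μg/L.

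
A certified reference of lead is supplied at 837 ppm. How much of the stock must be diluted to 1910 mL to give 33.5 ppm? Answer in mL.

76.4 mL

V₁ = C₂V₂/C₁ = 33.5 × 1910 / 837 = 76.4 mL.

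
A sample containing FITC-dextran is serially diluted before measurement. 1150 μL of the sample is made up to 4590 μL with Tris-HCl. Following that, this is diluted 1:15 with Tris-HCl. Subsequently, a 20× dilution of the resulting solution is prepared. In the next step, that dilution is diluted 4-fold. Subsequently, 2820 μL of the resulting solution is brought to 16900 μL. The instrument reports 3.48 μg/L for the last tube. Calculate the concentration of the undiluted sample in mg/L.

Overall dilution factor = 3.991 × 15 × 20 × 4 × 5.993 = 2.87 × 10⁴.
Original = 3.48 μg/L × 2.87 × 10⁴ = 9.99 × 10⁴ μg/L = 99.9 mg/L.

99.9 mg/L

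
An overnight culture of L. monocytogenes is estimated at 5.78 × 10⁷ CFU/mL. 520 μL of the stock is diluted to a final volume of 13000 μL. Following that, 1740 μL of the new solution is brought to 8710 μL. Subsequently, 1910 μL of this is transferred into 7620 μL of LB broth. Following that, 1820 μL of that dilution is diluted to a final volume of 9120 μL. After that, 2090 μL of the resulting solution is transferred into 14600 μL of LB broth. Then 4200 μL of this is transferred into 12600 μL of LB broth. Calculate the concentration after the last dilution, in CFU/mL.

Overall dilution factor = 25 × 5.006 × 4.990 × 5.011 × 7.986 × 4 = 9.99 × 10⁴.
5.78 × 10⁷ CFU/mL / 9.99 × 10⁴ = 578 CFU/mL.

578 CFU/mL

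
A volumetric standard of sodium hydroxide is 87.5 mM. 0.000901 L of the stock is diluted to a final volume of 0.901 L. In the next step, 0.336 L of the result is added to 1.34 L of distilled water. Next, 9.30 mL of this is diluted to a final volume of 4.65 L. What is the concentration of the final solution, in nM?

35.1 nM

Overall dilution factor = 1000 × 4.988 × 500 = 2.49 × 10⁶.
87.5 mM / 2.49 × 10⁶ = 3.51 × 10⁻⁵ mM = 35.1 nM.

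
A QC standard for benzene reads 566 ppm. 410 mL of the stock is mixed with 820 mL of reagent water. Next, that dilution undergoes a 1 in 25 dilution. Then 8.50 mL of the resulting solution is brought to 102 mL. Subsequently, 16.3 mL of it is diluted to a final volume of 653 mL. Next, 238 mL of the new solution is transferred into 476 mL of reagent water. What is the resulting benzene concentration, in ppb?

Overall dilution factor = 3 × 25 × 12 × 40.06 × 3 = 1.08 × 10⁵.
566 ppm / 1.08 × 10⁵ = 5.23 × 10⁻³ ppm = 5.23 ppb.

5.23 ppb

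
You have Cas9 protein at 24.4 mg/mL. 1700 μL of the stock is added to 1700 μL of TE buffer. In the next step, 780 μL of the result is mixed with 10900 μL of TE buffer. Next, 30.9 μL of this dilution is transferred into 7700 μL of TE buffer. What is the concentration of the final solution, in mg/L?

3.26 mg/L

Overall dilution factor = 2 × 14.97 × 250.2 = 7493.
24.4 mg/mL / 7493 = 3.26 × 10⁻³ mg/mL = 3.26 mg/L.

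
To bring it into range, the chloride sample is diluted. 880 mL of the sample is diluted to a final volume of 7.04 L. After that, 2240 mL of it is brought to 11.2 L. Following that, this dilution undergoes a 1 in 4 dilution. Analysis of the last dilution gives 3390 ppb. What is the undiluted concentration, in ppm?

542 ppm

Overall dilution factor = 8 × 5 × 4 = 160.
Original = 3390 ppb × 160 = 5.42 × 10⁵ ppb = 542 ppm.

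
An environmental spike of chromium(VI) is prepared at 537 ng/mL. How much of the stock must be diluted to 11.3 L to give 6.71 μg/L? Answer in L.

6.71 μg/L = 6.71 ng/mL.
V₁ = C₂V₂/C₁ = 6.71 × 11.3 / 537 = 0.141 L.

0.141 L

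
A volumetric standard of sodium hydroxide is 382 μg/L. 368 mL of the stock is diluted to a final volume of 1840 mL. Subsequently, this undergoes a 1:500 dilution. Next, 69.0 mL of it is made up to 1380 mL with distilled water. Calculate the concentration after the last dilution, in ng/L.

7.64 ng/L

Overall dilution factor = 5 × 500 × 20 = 5.00 × 10⁴.
382 μg/L / 5.00 × 10⁴ = 7.64 × 10⁻³ μg/L = 7.64 ng/L.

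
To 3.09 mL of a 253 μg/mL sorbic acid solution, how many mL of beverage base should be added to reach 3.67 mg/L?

210 mL

3.67 mg/L = 3.67 μg/mL.
V₂ = C₁V₁/C₂ = 253 × 3.09 / 3.67 = 213 mL.
Diluent to add = V₂ − V₁ = 213 − 3.09 = 210 mL.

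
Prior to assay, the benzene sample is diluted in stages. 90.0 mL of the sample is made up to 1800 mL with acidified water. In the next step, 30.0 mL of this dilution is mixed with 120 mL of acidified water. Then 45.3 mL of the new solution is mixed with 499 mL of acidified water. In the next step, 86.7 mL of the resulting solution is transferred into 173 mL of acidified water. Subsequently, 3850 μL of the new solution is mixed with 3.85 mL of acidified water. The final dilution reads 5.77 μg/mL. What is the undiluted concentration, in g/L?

Overall dilution factor = 20 × 5 × 12.02 × 2.995 × 2 = 7198.
Original = 5.77 μg/mL × 7198 = 4.15 × 10⁴ μg/mL = 41.5 g/L.

41.5 g/L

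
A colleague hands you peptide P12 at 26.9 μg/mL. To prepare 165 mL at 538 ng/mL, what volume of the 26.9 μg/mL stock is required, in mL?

3.30 mL

538 ng/mL = 0.538 μg/mL.
V₁ = C₂V₂/C₁ = 0.538 × 165 / 26.9 = 3.30 mL.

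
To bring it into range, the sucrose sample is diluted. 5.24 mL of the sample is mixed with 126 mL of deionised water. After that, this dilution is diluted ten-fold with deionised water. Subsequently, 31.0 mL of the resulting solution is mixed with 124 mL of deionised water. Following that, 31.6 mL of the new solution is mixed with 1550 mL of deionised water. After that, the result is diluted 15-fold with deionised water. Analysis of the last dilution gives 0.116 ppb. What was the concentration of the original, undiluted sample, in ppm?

Overall dilution factor = 25.05 × 10 × 5 × 50.05 × 15 = 9.40 × 10⁵.
Original = 0.116 ppb × 9.40 × 10⁵ = 1.09 × 10⁵ ppb = 109 ppm.

109 ppm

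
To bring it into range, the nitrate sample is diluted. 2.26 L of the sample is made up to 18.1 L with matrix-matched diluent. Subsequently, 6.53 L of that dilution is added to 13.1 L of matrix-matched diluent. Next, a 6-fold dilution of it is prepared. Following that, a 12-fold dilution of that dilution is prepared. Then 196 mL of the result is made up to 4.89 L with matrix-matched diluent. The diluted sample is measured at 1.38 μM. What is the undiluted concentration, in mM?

Overall dilution factor = 8.009 × 3.006 × 6 × 12 × 24.95 = 4.32 × 10⁴.
Original = 1.38 μM × 4.32 × 10⁴ = 5.97 × 10⁴ μM = 59.7 mM.

59.7 mM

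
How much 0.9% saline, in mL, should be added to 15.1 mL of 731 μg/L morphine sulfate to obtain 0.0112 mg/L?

0.0112 mg/L = 11.2 μg/L.
V₂ = C₁V₁/C₂ = 731 × 15.1 / 11.2 = 986 mL.
Diluent to add = V₂ − V₁ = 986 − 15.1 = 970 mL.

970 mL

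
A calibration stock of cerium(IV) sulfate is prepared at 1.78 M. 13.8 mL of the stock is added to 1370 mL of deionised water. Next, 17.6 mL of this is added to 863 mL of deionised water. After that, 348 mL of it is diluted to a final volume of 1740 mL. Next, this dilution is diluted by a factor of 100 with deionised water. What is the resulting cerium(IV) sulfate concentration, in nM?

Overall dilution factor = 100.3 × 50.03 × 5 × 100 = 2.51 × 10⁶.
1.78 M / 2.51 × 10⁶ = 7.10 × 10⁻⁷ M = 710 nM.

710 nM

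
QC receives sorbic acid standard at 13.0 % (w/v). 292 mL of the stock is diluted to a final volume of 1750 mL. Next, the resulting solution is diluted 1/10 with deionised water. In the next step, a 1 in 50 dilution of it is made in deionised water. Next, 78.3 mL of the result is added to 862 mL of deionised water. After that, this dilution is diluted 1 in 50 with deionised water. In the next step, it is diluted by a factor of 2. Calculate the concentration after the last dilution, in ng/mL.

Overall dilution factor = 5.993 × 10 × 50 × 12.01 × 50 × 2 = 3.60 × 10⁶.
13.0 % (w/v) / 3.60 × 10⁶ = 3.61 × 10⁻⁶ % (w/v) = 36.1 ng/mL.

36.1 ng/mL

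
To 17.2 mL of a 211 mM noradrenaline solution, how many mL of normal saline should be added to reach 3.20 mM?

1120 mL

V₂ = C₁V₁/C₂ = 211 × 17.2 / 3.20 = 1134 mL.
Diluent to add = V₂ − V₁ = 1134 − 17.2 = 1120 mL.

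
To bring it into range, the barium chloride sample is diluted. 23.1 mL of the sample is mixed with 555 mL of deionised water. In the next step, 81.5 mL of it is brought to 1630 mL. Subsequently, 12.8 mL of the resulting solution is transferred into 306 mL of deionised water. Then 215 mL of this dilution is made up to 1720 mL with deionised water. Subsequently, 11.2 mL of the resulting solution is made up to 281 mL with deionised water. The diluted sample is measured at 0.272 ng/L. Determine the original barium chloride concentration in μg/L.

681 μg/L

Overall dilution factor = 25.03 × 20 × 24.91 × 8 × 25.09 = 2.50 × 10⁶.
Original = 0.272 ng/L × 2.50 × 10⁶ = 6.81 × 10⁵ ng/L = 681 μg/L.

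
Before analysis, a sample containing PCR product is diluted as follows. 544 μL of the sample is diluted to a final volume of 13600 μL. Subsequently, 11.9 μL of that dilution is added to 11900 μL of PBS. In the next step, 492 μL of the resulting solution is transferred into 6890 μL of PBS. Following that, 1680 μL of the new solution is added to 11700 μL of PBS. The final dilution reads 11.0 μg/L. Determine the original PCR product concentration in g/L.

32.9 g/L

Overall dilution factor = 25 × 1001 × 15.00 × 7.964 = 2.99 × 10⁶.
Original = 11.0 μg/L × 2.99 × 10⁶ = 3.29 × 10⁷ μg/L = 32.9 g/L.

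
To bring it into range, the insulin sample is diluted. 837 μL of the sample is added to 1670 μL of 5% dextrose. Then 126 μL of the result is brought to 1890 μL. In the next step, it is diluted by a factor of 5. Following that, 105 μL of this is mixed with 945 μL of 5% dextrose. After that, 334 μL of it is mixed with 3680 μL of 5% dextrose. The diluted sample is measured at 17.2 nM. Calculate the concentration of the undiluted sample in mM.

0.464 mM

Overall dilution factor = 2.995 × 15 × 5 × 10 × 12.02 = 2.70 × 10⁴.
Original = 17.2 nM × 2.70 × 10⁴ = 4.64 × 10⁵ nM = 0.464 mM.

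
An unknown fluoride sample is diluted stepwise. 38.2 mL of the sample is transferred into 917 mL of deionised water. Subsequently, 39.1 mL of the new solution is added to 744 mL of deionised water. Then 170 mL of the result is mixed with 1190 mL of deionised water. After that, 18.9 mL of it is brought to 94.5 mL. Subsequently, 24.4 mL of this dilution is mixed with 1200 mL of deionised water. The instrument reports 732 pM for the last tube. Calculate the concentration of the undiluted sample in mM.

Overall dilution factor = 25.01 × 20.03 × 8 × 5 × 50.18 = 1.01 × 10⁶.
Original = 732 pM × 1.01 × 10⁶ = 7.36 × 10⁸ pM = 0.736 mM.

0.736 mM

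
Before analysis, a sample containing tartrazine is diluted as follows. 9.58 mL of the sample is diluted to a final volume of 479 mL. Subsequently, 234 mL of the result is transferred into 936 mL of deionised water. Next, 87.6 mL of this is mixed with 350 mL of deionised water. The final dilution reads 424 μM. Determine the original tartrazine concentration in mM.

530 mM

Overall dilution factor = 50 × 5 × 4.995 = 1249.
Original = 424 μM × 1249 = 5.30 × 10⁵ μM = 530 mM.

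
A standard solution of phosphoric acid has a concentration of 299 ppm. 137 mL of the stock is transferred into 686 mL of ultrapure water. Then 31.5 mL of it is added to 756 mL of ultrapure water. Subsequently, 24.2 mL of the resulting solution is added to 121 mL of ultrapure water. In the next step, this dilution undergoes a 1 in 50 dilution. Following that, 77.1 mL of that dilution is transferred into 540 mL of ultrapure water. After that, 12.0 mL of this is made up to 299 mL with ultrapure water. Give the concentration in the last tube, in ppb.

Overall dilution factor = 6.007 × 25 × 6 × 50 × 8.004 × 24.92 = 8.99 × 10⁶.
299 ppm / 8.99 × 10⁶ = 3.33 × 10⁻⁵ ppm = 0.0333 ppb.

0.0333 ppb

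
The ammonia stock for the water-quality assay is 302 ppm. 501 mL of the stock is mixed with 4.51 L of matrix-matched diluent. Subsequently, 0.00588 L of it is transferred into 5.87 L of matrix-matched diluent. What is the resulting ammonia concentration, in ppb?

30.2 ppb

Overall dilution factor = 10.00 × 999.3 = 9995.
302 ppm / 9995 = 0.0302 ppm = 30.2 ppb.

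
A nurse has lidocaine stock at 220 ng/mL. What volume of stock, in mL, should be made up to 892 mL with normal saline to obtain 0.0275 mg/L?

0.0275 mg/L = 27.5 ng/mL.
V₁ = C₂V₂/C₁ = 27.5 × 892 / 220 = 112 mL.

112 mL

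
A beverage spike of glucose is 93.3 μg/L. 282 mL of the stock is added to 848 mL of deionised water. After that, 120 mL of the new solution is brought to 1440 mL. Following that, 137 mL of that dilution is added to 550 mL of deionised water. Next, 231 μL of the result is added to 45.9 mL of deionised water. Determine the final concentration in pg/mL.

1.94 pg/mL

Overall dilution factor = 4.007 × 12 × 5.015 × 199.7 = 4.82 × 10⁴.
93.3 μg/L / 4.82 × 10⁴ = 1.94 × 10⁻³ μg/L = 1.94 pg/mL.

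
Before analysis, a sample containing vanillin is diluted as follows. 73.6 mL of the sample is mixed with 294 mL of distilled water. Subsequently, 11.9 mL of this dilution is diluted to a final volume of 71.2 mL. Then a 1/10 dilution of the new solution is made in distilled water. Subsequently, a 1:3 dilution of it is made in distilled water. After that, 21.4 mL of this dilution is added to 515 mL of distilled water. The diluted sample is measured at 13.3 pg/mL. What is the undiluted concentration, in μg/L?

Overall dilution factor = 4.995 × 5.983 × 10 × 3 × 25.07 = 2.25 × 10⁴.
Original = 13.3 pg/mL × 2.25 × 10⁴ = 2.99 × 10⁵ pg/mL = 299 μg/L.

299 μg/L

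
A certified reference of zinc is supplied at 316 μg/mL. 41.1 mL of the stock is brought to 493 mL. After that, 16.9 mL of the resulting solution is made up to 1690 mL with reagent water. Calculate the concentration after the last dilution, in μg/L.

263 μg/L

Overall dilution factor = 12.00 × 100 = 1200.
316 μg/mL / 1200 = 0.263 μg/mL = 263 μg/L.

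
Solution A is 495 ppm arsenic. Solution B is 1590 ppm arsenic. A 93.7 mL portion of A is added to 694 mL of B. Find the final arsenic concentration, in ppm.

C_mix = (C_A·V_A + C_B·V_B)/(V_A + V_B) = (495×93.7 + 1590×694) / 787.7 = 1460 ppm.

1460 ppm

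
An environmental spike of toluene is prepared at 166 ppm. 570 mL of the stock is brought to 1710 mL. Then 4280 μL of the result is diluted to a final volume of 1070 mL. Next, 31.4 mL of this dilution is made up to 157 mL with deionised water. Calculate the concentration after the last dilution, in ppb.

Overall dilution factor = 3 × 250 × 5 = 3750.
166 ppm / 3750 = 0.0443 ppm = 44.3 ppb.

44.3 ppb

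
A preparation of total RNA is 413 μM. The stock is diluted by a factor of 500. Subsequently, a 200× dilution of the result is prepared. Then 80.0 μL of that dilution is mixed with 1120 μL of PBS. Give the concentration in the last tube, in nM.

Overall dilution factor = 500 × 200 × 15 = 1.50 × 10⁶.
413 μM / 1.50 × 10⁶ = 2.75 × 10⁻⁴ μM = 0.275 nM.

0.275 nM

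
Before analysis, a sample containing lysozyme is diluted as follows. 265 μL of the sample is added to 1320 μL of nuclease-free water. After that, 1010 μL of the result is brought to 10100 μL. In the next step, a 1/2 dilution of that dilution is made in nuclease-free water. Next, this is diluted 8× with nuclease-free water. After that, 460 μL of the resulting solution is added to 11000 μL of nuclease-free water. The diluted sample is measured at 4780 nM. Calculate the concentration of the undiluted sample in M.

0.114 M

Overall dilution factor = 5.981 × 10 × 2 × 8 × 24.91 = 2.38 × 10⁴.
Original = 4780 nM × 2.38 × 10⁴ = 1.14 × 10⁸ nM = 0.114 M.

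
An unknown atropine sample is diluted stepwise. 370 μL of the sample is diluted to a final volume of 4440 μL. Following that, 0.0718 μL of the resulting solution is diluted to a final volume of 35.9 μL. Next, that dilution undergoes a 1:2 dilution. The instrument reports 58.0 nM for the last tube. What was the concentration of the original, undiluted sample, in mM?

Overall dilution factor = 12 × 500 × 2 = 1.20 × 10⁴.
Original = 58.0 nM × 1.20 × 10⁴ = 6.96 × 10⁵ nM = 0.696 mM.

0.696 mM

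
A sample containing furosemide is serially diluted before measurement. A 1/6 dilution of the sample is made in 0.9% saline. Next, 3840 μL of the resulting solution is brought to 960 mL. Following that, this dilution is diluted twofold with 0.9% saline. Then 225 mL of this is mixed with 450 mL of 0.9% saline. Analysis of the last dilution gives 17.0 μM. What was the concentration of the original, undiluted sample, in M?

Overall dilution factor = 6 × 250 × 2 × 3 = 9000.
Original = 17.0 μM × 9000 = 1.53 × 10⁵ μM = 0.153 M.

0.153 M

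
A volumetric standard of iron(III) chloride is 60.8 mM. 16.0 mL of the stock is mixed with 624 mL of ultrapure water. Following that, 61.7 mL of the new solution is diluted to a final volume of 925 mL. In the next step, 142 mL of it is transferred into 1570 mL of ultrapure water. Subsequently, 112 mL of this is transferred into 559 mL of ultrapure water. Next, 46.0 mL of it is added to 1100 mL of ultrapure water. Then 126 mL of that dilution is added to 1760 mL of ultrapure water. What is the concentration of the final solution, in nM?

Overall dilution factor = 40 × 14.99 × 12.06 × 5.991 × 24.91 × 14.97 = 1.62 × 10⁷.
60.8 mM / 1.62 × 10⁷ = 3.76 × 10⁻⁶ mM = 3.76 nM.

3.76 nM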